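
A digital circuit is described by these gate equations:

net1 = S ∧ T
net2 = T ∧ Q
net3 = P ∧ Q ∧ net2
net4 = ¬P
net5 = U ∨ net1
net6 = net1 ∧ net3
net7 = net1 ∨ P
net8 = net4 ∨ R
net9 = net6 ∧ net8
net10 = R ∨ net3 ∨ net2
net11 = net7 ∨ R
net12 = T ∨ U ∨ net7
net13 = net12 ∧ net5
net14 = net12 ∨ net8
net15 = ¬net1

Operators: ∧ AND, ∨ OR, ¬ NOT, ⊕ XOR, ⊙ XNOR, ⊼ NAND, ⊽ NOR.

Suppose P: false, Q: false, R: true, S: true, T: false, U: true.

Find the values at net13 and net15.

net13 = true, net15 = true

net1 = S AND T = true AND false = false
net5 = U OR net1 = true OR false = true
net7 = net1 OR P = false OR false = false
net12 = T OR U OR net7 = false OR true OR false = true
net13 = net12 AND net5 = true AND true = true
net15 = NOT net1 = NOT false = true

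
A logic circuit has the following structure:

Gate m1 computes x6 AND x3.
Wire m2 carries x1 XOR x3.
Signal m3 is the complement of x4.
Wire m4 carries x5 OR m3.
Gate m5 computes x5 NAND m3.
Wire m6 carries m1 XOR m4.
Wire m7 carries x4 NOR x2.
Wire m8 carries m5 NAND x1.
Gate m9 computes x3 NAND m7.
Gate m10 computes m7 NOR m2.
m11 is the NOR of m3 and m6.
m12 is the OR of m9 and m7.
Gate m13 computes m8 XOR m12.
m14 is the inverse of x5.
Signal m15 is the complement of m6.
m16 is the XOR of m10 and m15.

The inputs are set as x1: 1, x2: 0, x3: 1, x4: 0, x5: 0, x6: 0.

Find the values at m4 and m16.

m1 = x6 AND x3 = 0 AND 1 = 0
m2 = x1 XOR x3 = 1 XOR 1 = 0
m3 = NOT x4 = NOT 0 = 1
m4 = x5 OR m3 = 0 OR 1 = 1
m6 = m1 XOR m4 = 0 XOR 1 = 1
m7 = x4 NOR x2 = 0 NOR 0 = 1
m10 = m7 NOR m2 = 1 NOR 0 = 0
m15 = NOT m6 = NOT 1 = 0
m16 = m10 XOR m15 = 0 XOR 0 = 0

m4 = 1, m16 = 0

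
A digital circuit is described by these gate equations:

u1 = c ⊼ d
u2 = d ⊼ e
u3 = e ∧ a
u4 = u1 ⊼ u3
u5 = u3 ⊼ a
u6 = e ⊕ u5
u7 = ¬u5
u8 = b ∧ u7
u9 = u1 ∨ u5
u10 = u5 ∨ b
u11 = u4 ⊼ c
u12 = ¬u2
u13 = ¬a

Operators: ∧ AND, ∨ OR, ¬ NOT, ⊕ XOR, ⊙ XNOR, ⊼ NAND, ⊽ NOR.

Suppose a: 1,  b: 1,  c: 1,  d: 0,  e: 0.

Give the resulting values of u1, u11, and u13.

u1 = 1  u11 = 0  u13 = 0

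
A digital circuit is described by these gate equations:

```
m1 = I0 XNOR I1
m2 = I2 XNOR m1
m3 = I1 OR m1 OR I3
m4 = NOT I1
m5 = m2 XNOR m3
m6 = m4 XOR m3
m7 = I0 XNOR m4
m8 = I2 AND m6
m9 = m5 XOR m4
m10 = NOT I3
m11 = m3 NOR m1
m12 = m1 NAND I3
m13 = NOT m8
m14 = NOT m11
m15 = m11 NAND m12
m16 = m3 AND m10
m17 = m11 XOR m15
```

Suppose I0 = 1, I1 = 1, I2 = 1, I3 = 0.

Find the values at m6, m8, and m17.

m1 = I0 XNOR I1 = 1 XNOR 1 = 1
m3 = I1 OR m1 OR I3 = 1 OR 1 OR 0 = 1
m4 = NOT I1 = NOT 1 = 0
m6 = m4 XOR m3 = 0 XOR 1 = 1
m8 = I2 AND m6 = 1 AND 1 = 1
m11 = m3 NOR m1 = 1 NOR 1 = 0
m12 = m1 NAND I3 = 1 NAND 0 = 1
m15 = m11 NAND m12 = 0 NAND 1 = 1
m17 = m11 XOR m15 = 0 XOR 1 = 1

m6 = 1, m8 = 1, m17 = 1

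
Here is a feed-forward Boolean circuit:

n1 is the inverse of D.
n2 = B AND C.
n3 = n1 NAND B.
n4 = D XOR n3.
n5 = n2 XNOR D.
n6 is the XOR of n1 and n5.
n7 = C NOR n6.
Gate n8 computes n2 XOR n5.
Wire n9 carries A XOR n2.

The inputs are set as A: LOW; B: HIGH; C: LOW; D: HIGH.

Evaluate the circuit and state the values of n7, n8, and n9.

n1 = NOT D = NOT HIGH = LOW
n2 = B AND C = HIGH AND LOW = LOW
n5 = n2 XNOR D = LOW XNOR HIGH = LOW
n6 = n1 XOR n5 = LOW XOR LOW = LOW
n7 = C NOR n6 = LOW NOR LOW = HIGH
n8 = n2 XOR n5 = LOW XOR LOW = LOW
n9 = A XOR n2 = LOW XOR LOW = LOW

n7 = HIGH, n8 = LOW, n9 = LOW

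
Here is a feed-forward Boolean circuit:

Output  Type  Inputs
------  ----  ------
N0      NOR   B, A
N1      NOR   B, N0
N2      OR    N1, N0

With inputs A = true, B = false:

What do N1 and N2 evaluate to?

N0 = B NOR A = false NOR true = false
N1 = B NOR N0 = false NOR false = true
N2 = N1 OR N0 = true OR false = true

N1 = true  N2 = true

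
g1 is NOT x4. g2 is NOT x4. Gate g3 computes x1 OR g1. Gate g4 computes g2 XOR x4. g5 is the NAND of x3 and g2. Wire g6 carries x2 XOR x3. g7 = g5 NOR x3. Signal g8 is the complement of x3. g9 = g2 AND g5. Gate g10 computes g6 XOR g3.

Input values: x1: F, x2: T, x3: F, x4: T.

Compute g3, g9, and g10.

g1 = NOT x4 = NOT T = F
g2 = NOT x4 = NOT T = F
g3 = x1 OR g1 = F OR F = F
g5 = x3 NAND g2 = F NAND F = T
g6 = x2 XOR x3 = T XOR F = T
g9 = g2 AND g5 = F AND T = F
g10 = g6 XOR g3 = T XOR F = T

g3 = F, g9 = F, g10 = T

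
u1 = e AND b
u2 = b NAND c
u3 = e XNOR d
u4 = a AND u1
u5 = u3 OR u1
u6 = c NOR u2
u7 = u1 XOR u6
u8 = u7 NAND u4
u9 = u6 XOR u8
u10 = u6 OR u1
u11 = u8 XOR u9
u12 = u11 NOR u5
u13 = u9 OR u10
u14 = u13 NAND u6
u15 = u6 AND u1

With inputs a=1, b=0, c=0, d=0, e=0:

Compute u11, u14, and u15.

u11 = 0; u14 = 1; u15 = 0

u1 = e AND b = 0 AND 0 = 0
u2 = b NAND c = 0 NAND 0 = 1
u4 = a AND u1 = 1 AND 0 = 0
u6 = c NOR u2 = 0 NOR 1 = 0
u7 = u1 XOR u6 = 0 XOR 0 = 0
u8 = u7 NAND u4 = 0 NAND 0 = 1
u9 = u6 XOR u8 = 0 XOR 1 = 1
u10 = u6 OR u1 = 0 OR 0 = 0
u11 = u8 XOR u9 = 1 XOR 1 = 0
u13 = u9 OR u10 = 1 OR 0 = 1
u14 = u13 NAND u6 = 1 NAND 0 = 1
u15 = u6 AND u1 = 0 AND 0 = 0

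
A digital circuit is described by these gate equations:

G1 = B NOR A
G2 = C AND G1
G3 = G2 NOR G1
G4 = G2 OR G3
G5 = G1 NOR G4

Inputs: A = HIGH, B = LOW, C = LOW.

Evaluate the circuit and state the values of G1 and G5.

G1 = LOW; G5 = LOW

G1 = B NOR A = LOW NOR HIGH = LOW
G2 = C AND G1 = LOW AND LOW = LOW
G3 = G2 NOR G1 = LOW NOR LOW = HIGH
G4 = G2 OR G3 = LOW OR HIGH = HIGH
G5 = G1 NOR G4 = LOW NOR HIGH = LOW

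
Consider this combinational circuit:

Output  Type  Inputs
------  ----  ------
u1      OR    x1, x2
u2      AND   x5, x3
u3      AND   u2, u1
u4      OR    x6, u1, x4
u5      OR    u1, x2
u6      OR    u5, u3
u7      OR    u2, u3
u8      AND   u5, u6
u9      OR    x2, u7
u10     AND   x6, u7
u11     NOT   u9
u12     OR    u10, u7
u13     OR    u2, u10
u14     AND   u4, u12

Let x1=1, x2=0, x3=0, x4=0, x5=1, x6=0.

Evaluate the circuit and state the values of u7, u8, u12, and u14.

u7 = 0, u8 = 1, u12 = 0, u14 = 0

u1 = x1 OR x2 = 1 OR 0 = 1
u2 = x5 AND x3 = 1 AND 0 = 0
u3 = u2 AND u1 = 0 AND 1 = 0
u4 = x6 OR u1 OR x4 = 0 OR 1 OR 0 = 1
u5 = u1 OR x2 = 1 OR 0 = 1
u6 = u5 OR u3 = 1 OR 0 = 1
u7 = u2 OR u3 = 0 OR 0 = 0
u8 = u5 AND u6 = 1 AND 1 = 1
u10 = x6 AND u7 = 0 AND 0 = 0
u12 = u10 OR u7 = 0 OR 0 = 0
u14 = u4 AND u12 = 1 AND 0 = 0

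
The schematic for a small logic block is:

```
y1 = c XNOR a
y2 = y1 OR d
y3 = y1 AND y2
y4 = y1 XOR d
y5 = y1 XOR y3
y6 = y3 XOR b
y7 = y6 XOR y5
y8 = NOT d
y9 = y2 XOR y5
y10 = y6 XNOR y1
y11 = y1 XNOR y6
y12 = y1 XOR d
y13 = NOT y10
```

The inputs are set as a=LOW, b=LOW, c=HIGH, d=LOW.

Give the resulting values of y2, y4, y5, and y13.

y2 = LOW, y4 = LOW, y5 = LOW, y13 = LOW

y1 = c XNOR a = HIGH XNOR LOW = LOW
y2 = y1 OR d = LOW OR LOW = LOW
y3 = y1 AND y2 = LOW AND LOW = LOW
y4 = y1 XOR d = LOW XOR LOW = LOW
y5 = y1 XOR y3 = LOW XOR LOW = LOW
y6 = y3 XOR b = LOW XOR LOW = LOW
y10 = y6 XNOR y1 = LOW XNOR LOW = HIGH
y13 = NOT y10 = NOT HIGH = LOW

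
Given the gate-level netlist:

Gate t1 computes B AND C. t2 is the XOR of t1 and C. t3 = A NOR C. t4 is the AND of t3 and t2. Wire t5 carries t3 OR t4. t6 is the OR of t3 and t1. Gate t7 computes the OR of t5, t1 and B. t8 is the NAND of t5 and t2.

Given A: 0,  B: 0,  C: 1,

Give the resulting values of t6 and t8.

t1 = B AND C = 0 AND 1 = 0
t2 = t1 XOR C = 0 XOR 1 = 1
t3 = A NOR C = 0 NOR 1 = 0
t4 = t3 AND t2 = 0 AND 1 = 0
t5 = t3 OR t4 = 0 OR 0 = 0
t6 = t3 OR t1 = 0 OR 0 = 0
t8 = t5 NAND t2 = 0 NAND 1 = 1

t6 = 0, t8 = 1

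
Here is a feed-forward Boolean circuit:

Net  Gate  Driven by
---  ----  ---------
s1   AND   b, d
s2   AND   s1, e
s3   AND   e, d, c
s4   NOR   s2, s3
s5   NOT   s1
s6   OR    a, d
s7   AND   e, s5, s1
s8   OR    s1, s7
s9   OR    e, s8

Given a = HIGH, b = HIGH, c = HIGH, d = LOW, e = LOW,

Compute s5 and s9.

s5 = HIGH, s9 = LOW

s1 = b AND d = HIGH AND LOW = LOW
s5 = NOT s1 = NOT LOW = HIGH
s7 = e AND s5 AND s1 = LOW AND HIGH AND LOW = LOW
s8 = s1 OR s7 = LOW OR LOW = LOW
s9 = e OR s8 = LOW OR LOW = LOW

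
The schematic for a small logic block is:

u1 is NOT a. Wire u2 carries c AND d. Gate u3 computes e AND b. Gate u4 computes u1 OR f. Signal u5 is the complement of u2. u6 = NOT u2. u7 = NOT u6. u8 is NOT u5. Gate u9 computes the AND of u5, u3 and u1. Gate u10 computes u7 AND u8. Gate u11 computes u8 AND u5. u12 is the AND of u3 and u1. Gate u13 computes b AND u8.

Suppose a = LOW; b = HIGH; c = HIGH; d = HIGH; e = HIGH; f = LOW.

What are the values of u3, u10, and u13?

u3 = HIGH, u10 = HIGH, u13 = HIGH

u2 = c AND d = HIGH AND HIGH = HIGH
u3 = e AND b = HIGH AND HIGH = HIGH
u5 = NOT u2 = NOT HIGH = LOW
u6 = NOT u2 = NOT HIGH = LOW
u7 = NOT u6 = NOT LOW = HIGH
u8 = NOT u5 = NOT LOW = HIGH
u10 = u7 AND u8 = HIGH AND HIGH = HIGH
u13 = b AND u8 = HIGH AND HIGH = HIGH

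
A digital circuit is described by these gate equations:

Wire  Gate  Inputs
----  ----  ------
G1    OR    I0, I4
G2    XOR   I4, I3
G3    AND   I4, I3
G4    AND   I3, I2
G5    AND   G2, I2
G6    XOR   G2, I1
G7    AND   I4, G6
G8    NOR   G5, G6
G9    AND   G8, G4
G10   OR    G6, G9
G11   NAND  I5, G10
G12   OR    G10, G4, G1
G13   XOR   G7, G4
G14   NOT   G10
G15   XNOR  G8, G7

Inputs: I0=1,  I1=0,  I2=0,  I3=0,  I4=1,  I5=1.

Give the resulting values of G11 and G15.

G11 = 0, G15 = 0

G2 = I4 XOR I3 = 1 XOR 0 = 1
G4 = I3 AND I2 = 0 AND 0 = 0
G5 = G2 AND I2 = 1 AND 0 = 0
G6 = G2 XOR I1 = 1 XOR 0 = 1
G7 = I4 AND G6 = 1 AND 1 = 1
G8 = G5 NOR G6 = 0 NOR 1 = 0
G9 = G8 AND G4 = 0 AND 0 = 0
G10 = G6 OR G9 = 1 OR 0 = 1
G11 = I5 NAND G10 = 1 NAND 1 = 0
G15 = G8 XNOR G7 = 0 XNOR 1 = 0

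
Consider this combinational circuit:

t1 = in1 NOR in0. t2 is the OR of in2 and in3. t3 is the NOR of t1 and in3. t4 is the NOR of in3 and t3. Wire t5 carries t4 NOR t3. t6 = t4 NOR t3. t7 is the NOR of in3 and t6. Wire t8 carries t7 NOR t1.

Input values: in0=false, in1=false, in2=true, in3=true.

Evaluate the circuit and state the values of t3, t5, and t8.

t3 = false; t5 = true; t8 = false

t1 = in1 NOR in0 = false NOR false = true
t3 = t1 NOR in3 = true NOR true = false
t4 = in3 NOR t3 = true NOR false = false
t5 = t4 NOR t3 = false NOR false = true
t6 = t4 NOR t3 = false NOR false = true
t7 = in3 NOR t6 = true NOR true = false
t8 = t7 NOR t1 = false NOR true = false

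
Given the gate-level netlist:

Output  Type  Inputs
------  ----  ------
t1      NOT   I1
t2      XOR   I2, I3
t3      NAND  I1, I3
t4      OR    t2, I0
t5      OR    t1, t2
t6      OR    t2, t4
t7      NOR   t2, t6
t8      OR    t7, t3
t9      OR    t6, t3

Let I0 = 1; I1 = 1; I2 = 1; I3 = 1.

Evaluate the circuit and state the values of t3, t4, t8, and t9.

t2 = I2 XOR I3 = 1 XOR 1 = 0
t3 = I1 NAND I3 = 1 NAND 1 = 0
t4 = t2 OR I0 = 0 OR 1 = 1
t6 = t2 OR t4 = 0 OR 1 = 1
t7 = t2 NOR t6 = 0 NOR 1 = 0
t8 = t7 OR t3 = 0 OR 0 = 0
t9 = t6 OR t3 = 1 OR 0 = 1

t3 = 0, t4 = 1, t8 = 0, t9 = 1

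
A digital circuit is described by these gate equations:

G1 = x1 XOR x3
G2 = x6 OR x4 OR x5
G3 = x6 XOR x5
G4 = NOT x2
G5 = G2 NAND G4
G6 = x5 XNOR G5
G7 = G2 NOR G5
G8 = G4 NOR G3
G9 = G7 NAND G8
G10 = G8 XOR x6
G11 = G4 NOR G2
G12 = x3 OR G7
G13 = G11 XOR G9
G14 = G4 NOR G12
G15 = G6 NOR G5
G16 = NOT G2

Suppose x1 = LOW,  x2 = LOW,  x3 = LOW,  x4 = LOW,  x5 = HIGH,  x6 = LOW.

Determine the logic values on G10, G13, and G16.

G2 = x6 OR x4 OR x5 = LOW OR LOW OR HIGH = HIGH
G3 = x6 XOR x5 = LOW XOR HIGH = HIGH
G4 = NOT x2 = NOT LOW = HIGH
G5 = G2 NAND G4 = HIGH NAND HIGH = LOW
G7 = G2 NOR G5 = HIGH NOR LOW = LOW
G8 = G4 NOR G3 = HIGH NOR HIGH = LOW
G9 = G7 NAND G8 = LOW NAND LOW = HIGH
G10 = G8 XOR x6 = LOW XOR LOW = LOW
G11 = G4 NOR G2 = HIGH NOR HIGH = LOW
G13 = G11 XOR G9 = LOW XOR HIGH = HIGH
G16 = NOT G2 = NOT HIGH = LOW

G10 = LOW, G13 = HIGH, G16 = LOW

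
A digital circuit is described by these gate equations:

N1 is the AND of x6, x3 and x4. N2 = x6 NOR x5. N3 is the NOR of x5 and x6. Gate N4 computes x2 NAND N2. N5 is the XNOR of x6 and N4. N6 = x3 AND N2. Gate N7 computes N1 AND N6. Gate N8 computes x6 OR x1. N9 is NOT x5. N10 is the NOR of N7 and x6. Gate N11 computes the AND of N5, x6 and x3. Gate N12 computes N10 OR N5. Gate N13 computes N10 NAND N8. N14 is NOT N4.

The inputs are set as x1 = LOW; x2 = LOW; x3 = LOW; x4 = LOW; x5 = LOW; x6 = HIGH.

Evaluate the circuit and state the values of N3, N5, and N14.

N3 = LOW, N5 = HIGH, N14 = LOW

N2 = x6 NOR x5 = HIGH NOR LOW = LOW
N3 = x5 NOR x6 = LOW NOR HIGH = LOW
N4 = x2 NAND N2 = LOW NAND LOW = HIGH
N5 = x6 XNOR N4 = HIGH XNOR HIGH = HIGH
N14 = NOT N4 = NOT HIGH = LOW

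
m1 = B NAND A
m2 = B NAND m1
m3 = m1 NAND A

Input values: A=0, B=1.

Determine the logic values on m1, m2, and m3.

m1 = B NAND A = 1 NAND 0 = 1
m2 = B NAND m1 = 1 NAND 1 = 0
m3 = m1 NAND A = 1 NAND 0 = 1

m1 = 1, m2 = 0, m3 = 1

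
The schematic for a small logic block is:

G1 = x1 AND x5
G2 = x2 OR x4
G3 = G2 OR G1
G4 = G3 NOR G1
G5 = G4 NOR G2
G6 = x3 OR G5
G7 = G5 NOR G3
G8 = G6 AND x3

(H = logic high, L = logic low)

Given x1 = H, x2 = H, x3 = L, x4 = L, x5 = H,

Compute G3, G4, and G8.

G3 = H  G4 = L  G8 = L

G1 = x1 AND x5 = H AND H = H
G2 = x2 OR x4 = H OR L = H
G3 = G2 OR G1 = H OR H = H
G4 = G3 NOR G1 = H NOR H = L
G5 = G4 NOR G2 = L NOR H = L
G6 = x3 OR G5 = L OR L = L
G8 = G6 AND x3 = L AND L = L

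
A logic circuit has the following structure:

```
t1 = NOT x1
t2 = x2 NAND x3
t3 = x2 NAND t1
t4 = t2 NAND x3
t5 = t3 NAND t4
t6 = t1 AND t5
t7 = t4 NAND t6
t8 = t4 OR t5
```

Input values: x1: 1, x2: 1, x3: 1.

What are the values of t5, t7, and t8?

t1 = NOT x1 = NOT 1 = 0
t2 = x2 NAND x3 = 1 NAND 1 = 0
t3 = x2 NAND t1 = 1 NAND 0 = 1
t4 = t2 NAND x3 = 0 NAND 1 = 1
t5 = t3 NAND t4 = 1 NAND 1 = 0
t6 = t1 AND t5 = 0 AND 0 = 0
t7 = t4 NAND t6 = 1 NAND 0 = 1
t8 = t4 OR t5 = 1 OR 0 = 1

t5 = 0, t7 = 1, t8 = 1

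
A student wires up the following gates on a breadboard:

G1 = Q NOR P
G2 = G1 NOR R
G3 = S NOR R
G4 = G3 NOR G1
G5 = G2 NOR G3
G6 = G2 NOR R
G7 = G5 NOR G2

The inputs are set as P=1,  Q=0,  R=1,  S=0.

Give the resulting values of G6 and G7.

G1 = Q NOR P = 0 NOR 1 = 0
G2 = G1 NOR R = 0 NOR 1 = 0
G3 = S NOR R = 0 NOR 1 = 0
G5 = G2 NOR G3 = 0 NOR 0 = 1
G6 = G2 NOR R = 0 NOR 1 = 0
G7 = G5 NOR G2 = 1 NOR 0 = 0

G6 = 0, G7 = 0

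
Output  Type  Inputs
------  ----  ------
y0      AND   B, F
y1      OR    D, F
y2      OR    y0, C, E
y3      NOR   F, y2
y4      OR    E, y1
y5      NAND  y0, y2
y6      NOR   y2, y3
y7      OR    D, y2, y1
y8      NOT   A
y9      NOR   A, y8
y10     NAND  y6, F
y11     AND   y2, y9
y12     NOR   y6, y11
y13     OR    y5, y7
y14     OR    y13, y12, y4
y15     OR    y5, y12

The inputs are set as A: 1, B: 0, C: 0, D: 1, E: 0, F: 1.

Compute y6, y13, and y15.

y6 = 1, y13 = 1, y15 = 1

y0 = B AND F = 0 AND 1 = 0
y1 = D OR F = 1 OR 1 = 1
y2 = y0 OR C OR E = 0 OR 0 OR 0 = 0
y3 = F NOR y2 = 1 NOR 0 = 0
y5 = y0 NAND y2 = 0 NAND 0 = 1
y6 = y2 NOR y3 = 0 NOR 0 = 1
y7 = D OR y2 OR y1 = 1 OR 0 OR 1 = 1
y8 = NOT A = NOT 1 = 0
y9 = A NOR y8 = 1 NOR 0 = 0
y11 = y2 AND y9 = 0 AND 0 = 0
y12 = y6 NOR y11 = 1 NOR 0 = 0
y13 = y5 OR y7 = 1 OR 1 = 1
y15 = y5 OR y12 = 1 OR 0 = 1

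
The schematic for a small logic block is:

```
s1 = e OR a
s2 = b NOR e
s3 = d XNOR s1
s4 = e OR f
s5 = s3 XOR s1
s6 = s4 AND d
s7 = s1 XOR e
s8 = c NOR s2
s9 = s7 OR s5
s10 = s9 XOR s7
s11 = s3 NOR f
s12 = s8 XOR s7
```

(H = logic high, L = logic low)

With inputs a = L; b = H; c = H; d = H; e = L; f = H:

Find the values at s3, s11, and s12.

s3 = L; s11 = L; s12 = L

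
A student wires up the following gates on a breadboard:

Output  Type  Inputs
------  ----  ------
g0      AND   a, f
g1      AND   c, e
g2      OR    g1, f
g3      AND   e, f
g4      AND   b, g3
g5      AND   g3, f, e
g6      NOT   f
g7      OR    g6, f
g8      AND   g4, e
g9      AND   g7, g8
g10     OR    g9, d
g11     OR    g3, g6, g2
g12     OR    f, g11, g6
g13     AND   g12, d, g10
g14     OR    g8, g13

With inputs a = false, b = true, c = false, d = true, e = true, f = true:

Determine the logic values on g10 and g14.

g10 = true  g14 = true

g1 = c AND e = false AND true = false
g2 = g1 OR f = false OR true = true
g3 = e AND f = true AND true = true
g4 = b AND g3 = true AND true = true
g6 = NOT f = NOT true = false
g7 = g6 OR f = false OR true = true
g8 = g4 AND e = true AND true = true
g9 = g7 AND g8 = true AND true = true
g10 = g9 OR d = true OR true = true
g11 = g3 OR g6 OR g2 = true OR false OR true = true
g12 = f OR g11 OR g6 = true OR true OR false = true
g13 = g12 AND d AND g10 = true AND true AND true = true
g14 = g8 OR g13 = true OR true = true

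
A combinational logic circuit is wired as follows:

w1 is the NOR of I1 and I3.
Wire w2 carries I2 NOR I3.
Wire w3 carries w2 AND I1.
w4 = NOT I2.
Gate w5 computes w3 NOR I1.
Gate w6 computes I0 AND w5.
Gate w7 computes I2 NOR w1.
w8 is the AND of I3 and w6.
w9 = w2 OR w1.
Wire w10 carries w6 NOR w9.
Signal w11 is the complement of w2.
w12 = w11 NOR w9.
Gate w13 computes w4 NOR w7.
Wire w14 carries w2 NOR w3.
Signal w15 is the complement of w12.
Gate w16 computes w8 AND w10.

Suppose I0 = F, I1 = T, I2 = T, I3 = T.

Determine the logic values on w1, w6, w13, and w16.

w1 = F, w6 = F, w13 = T, w16 = F

w1 = I1 NOR I3 = T NOR T = F
w2 = I2 NOR I3 = T NOR T = F
w3 = w2 AND I1 = F AND T = F
w4 = NOT I2 = NOT T = F
w5 = w3 NOR I1 = F NOR T = F
w6 = I0 AND w5 = F AND F = F
w7 = I2 NOR w1 = T NOR F = F
w8 = I3 AND w6 = T AND F = F
w9 = w2 OR w1 = F OR F = F
w10 = w6 NOR w9 = F NOR F = T
w13 = w4 NOR w7 = F NOR F = T
w16 = w8 AND w10 = F AND T = F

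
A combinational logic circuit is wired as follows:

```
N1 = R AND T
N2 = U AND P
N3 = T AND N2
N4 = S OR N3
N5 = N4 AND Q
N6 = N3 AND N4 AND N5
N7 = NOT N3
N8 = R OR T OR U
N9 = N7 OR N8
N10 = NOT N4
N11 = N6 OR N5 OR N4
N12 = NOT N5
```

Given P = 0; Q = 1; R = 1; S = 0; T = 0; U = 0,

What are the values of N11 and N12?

N11 = 0, N12 = 1

N2 = U AND P = 0 AND 0 = 0
N3 = T AND N2 = 0 AND 0 = 0
N4 = S OR N3 = 0 OR 0 = 0
N5 = N4 AND Q = 0 AND 1 = 0
N6 = N3 AND N4 AND N5 = 0 AND 0 AND 0 = 0
N11 = N6 OR N5 OR N4 = 0 OR 0 OR 0 = 0
N12 = NOT N5 = NOT 0 = 1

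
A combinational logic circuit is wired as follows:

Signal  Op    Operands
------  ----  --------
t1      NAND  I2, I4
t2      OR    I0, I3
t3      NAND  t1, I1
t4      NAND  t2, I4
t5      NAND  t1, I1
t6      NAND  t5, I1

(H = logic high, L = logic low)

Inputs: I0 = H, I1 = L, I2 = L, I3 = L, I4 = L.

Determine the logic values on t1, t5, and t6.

t1 = I2 NAND I4 = L NAND L = H
t5 = t1 NAND I1 = H NAND L = H
t6 = t5 NAND I1 = H NAND L = H

t1 = H, t5 = H, t6 = H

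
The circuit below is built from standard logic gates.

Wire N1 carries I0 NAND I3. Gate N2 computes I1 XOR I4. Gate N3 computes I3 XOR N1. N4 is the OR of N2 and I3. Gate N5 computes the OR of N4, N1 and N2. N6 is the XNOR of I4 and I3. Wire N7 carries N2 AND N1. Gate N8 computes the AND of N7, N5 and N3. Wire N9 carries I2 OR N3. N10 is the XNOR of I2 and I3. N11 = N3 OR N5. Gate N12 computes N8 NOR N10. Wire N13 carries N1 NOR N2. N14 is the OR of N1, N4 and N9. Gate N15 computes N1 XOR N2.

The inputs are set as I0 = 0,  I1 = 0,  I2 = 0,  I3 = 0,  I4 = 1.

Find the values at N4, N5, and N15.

N4 = 1, N5 = 1, N15 = 0

N1 = I0 NAND I3 = 0 NAND 0 = 1
N2 = I1 XOR I4 = 0 XOR 1 = 1
N4 = N2 OR I3 = 1 OR 0 = 1
N5 = N4 OR N1 OR N2 = 1 OR 1 OR 1 = 1
N15 = N1 XOR N2 = 1 XOR 1 = 0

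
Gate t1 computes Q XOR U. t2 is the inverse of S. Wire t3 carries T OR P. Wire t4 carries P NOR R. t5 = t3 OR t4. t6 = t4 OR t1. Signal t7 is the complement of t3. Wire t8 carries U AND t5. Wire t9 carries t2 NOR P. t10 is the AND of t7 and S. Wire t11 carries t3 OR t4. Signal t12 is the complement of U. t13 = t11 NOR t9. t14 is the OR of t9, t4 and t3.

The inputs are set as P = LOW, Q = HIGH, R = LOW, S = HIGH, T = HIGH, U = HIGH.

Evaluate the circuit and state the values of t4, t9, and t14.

t4 = HIGH, t9 = HIGH, t14 = HIGH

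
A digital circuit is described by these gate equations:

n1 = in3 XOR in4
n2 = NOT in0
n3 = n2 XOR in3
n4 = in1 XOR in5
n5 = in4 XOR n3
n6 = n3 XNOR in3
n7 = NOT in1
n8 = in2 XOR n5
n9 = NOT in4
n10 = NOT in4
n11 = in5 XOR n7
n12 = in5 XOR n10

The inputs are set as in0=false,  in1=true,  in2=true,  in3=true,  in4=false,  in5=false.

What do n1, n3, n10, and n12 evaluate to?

n1 = true; n3 = false; n10 = true; n12 = true

n1 = in3 XOR in4 = true XOR false = true
n2 = NOT in0 = NOT false = true
n3 = n2 XOR in3 = true XOR true = false
n10 = NOT in4 = NOT false = true
n12 = in5 XOR n10 = false XOR true = true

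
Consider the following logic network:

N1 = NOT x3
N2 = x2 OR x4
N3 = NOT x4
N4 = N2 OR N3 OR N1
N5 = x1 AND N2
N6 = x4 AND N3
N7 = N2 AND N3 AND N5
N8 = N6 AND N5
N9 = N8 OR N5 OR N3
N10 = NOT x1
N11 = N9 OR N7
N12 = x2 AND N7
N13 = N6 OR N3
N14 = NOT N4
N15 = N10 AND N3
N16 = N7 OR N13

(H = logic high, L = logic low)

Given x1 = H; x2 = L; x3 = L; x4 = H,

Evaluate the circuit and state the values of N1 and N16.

N1 = H; N16 = L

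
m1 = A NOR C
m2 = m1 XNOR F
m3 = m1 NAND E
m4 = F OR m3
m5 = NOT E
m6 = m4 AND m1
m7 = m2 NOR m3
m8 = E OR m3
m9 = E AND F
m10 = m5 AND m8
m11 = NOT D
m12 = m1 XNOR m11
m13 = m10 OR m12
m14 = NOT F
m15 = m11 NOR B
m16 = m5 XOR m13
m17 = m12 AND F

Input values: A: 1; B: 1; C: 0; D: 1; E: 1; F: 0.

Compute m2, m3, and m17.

m2 = 1, m3 = 1, m17 = 0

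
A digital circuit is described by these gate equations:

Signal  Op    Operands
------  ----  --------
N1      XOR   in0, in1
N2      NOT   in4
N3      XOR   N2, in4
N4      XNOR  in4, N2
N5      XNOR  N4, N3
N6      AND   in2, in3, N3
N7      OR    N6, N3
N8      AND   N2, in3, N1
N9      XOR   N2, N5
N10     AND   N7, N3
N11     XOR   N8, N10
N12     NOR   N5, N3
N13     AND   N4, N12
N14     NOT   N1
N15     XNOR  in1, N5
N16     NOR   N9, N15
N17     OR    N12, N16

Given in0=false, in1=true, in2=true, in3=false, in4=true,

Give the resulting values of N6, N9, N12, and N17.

N6 = false, N9 = false, N12 = false, N17 = true

N2 = NOT in4 = NOT true = false
N3 = N2 XOR in4 = false XOR true = true
N4 = in4 XNOR N2 = true XNOR false = false
N5 = N4 XNOR N3 = false XNOR true = false
N6 = in2 AND in3 AND N3 = true AND false AND true = false
N9 = N2 XOR N5 = false XOR false = false
N12 = N5 NOR N3 = false NOR true = false
N15 = in1 XNOR N5 = true XNOR false = false
N16 = N9 NOR N15 = false NOR false = true
N17 = N12 OR N16 = false OR true = true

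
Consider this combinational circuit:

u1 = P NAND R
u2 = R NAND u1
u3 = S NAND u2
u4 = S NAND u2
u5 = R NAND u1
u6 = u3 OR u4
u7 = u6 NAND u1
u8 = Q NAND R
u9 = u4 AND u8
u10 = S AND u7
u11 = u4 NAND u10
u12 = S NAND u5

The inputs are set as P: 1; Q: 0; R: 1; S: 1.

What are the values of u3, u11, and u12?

u1 = P NAND R = 1 NAND 1 = 0
u2 = R NAND u1 = 1 NAND 0 = 1
u3 = S NAND u2 = 1 NAND 1 = 0
u4 = S NAND u2 = 1 NAND 1 = 0
u5 = R NAND u1 = 1 NAND 0 = 1
u6 = u3 OR u4 = 0 OR 0 = 0
u7 = u6 NAND u1 = 0 NAND 0 = 1
u10 = S AND u7 = 1 AND 1 = 1
u11 = u4 NAND u10 = 0 NAND 1 = 1
u12 = S NAND u5 = 1 NAND 1 = 0

u3 = 0  u11 = 1  u12 = 0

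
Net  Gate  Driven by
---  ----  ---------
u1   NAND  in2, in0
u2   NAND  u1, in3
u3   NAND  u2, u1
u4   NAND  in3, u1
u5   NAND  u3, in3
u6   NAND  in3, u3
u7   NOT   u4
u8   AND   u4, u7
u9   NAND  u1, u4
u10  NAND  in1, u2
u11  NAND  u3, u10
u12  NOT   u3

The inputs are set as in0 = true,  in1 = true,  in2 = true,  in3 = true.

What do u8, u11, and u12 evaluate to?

u8 = false, u11 = true, u12 = false

u1 = in2 NAND in0 = true NAND true = false
u2 = u1 NAND in3 = false NAND true = true
u3 = u2 NAND u1 = true NAND false = true
u4 = in3 NAND u1 = true NAND false = true
u7 = NOT u4 = NOT true = false
u8 = u4 AND u7 = true AND false = false
u10 = in1 NAND u2 = true NAND true = false
u11 = u3 NAND u10 = true NAND false = true
u12 = NOT u3 = NOT true = false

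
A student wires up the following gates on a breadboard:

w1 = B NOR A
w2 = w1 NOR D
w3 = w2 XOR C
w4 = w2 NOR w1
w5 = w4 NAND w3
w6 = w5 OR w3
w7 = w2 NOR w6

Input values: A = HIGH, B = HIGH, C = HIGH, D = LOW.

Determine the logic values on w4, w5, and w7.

w4 = LOW  w5 = HIGH  w7 = LOW

w1 = B NOR A = HIGH NOR HIGH = LOW
w2 = w1 NOR D = LOW NOR LOW = HIGH
w3 = w2 XOR C = HIGH XOR HIGH = LOW
w4 = w2 NOR w1 = HIGH NOR LOW = LOW
w5 = w4 NAND w3 = LOW NAND LOW = HIGH
w6 = w5 OR w3 = HIGH OR LOW = HIGH
w7 = w2 NOR w6 = HIGH NOR HIGH = LOW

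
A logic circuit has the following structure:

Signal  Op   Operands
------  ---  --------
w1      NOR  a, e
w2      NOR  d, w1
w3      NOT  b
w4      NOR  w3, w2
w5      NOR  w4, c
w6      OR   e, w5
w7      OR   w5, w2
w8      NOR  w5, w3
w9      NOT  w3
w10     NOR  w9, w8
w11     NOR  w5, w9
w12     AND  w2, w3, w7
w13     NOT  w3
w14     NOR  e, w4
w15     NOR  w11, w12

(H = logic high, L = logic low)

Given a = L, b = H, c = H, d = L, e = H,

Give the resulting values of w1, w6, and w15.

w1 = a NOR e = L NOR H = L
w2 = d NOR w1 = L NOR L = H
w3 = NOT b = NOT H = L
w4 = w3 NOR w2 = L NOR H = L
w5 = w4 NOR c = L NOR H = L
w6 = e OR w5 = H OR L = H
w7 = w5 OR w2 = L OR H = H
w9 = NOT w3 = NOT L = H
w11 = w5 NOR w9 = L NOR H = L
w12 = w2 AND w3 AND w7 = H AND L AND H = L
w15 = w11 NOR w12 = L NOR L = H

w1 = L; w6 = H; w15 = H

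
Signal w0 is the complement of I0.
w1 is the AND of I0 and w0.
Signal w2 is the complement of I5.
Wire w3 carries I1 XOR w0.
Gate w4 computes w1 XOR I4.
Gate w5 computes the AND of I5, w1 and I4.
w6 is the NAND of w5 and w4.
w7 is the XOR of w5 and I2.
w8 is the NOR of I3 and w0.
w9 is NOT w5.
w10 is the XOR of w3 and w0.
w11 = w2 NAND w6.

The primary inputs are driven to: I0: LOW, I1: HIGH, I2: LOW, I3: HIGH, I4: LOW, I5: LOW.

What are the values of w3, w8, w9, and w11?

w3 = LOW, w8 = LOW, w9 = HIGH, w11 = LOW

w0 = NOT I0 = NOT LOW = HIGH
w1 = I0 AND w0 = LOW AND HIGH = LOW
w2 = NOT I5 = NOT LOW = HIGH
w3 = I1 XOR w0 = HIGH XOR HIGH = LOW
w4 = w1 XOR I4 = LOW XOR LOW = LOW
w5 = I5 AND w1 AND I4 = LOW AND LOW AND LOW = LOW
w6 = w5 NAND w4 = LOW NAND LOW = HIGH
w8 = I3 NOR w0 = HIGH NOR HIGH = LOW
w9 = NOT w5 = NOT LOW = HIGH
w11 = w2 NAND w6 = HIGH NAND HIGH = LOW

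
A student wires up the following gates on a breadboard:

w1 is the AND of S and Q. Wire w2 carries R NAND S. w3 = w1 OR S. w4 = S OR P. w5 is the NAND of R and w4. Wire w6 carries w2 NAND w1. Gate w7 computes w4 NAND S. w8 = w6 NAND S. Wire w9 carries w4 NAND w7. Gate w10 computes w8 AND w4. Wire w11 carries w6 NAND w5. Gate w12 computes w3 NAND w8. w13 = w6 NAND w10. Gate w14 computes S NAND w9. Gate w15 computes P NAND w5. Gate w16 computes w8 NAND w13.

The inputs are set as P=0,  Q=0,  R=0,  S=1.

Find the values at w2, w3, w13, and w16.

w2 = 1, w3 = 1, w13 = 1, w16 = 1

w1 = S AND Q = 1 AND 0 = 0
w2 = R NAND S = 0 NAND 1 = 1
w3 = w1 OR S = 0 OR 1 = 1
w4 = S OR P = 1 OR 0 = 1
w6 = w2 NAND w1 = 1 NAND 0 = 1
w8 = w6 NAND S = 1 NAND 1 = 0
w10 = w8 AND w4 = 0 AND 1 = 0
w13 = w6 NAND w10 = 1 NAND 0 = 1
w16 = w8 NAND w13 = 0 NAND 1 = 1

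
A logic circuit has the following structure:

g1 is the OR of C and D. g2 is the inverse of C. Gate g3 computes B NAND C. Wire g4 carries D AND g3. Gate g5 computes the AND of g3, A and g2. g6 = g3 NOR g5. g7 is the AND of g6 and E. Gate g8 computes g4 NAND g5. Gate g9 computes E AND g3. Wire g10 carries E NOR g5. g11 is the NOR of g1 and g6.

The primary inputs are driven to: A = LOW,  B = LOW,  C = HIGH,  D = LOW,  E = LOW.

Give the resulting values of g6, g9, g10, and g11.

g1 = C OR D = HIGH OR LOW = HIGH
g2 = NOT C = NOT HIGH = LOW
g3 = B NAND C = LOW NAND HIGH = HIGH
g5 = g3 AND A AND g2 = HIGH AND LOW AND LOW = LOW
g6 = g3 NOR g5 = HIGH NOR LOW = LOW
g9 = E AND g3 = LOW AND HIGH = LOW
g10 = E NOR g5 = LOW NOR LOW = HIGH
g11 = g1 NOR g6 = HIGH NOR LOW = LOW

g6 = LOW; g9 = LOW; g10 = HIGH; g11 = LOW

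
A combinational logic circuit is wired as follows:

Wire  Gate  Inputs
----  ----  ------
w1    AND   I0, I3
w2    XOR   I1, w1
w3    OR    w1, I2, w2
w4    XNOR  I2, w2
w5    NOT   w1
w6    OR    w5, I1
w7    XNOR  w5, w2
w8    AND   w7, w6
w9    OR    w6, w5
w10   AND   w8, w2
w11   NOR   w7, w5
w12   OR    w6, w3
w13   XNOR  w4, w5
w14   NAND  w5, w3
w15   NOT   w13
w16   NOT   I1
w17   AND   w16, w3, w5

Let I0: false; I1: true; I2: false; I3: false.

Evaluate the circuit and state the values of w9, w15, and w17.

w9 = true, w15 = true, w17 = false

w1 = I0 AND I3 = false AND false = false
w2 = I1 XOR w1 = true XOR false = true
w3 = w1 OR I2 OR w2 = false OR false OR true = true
w4 = I2 XNOR w2 = false XNOR true = false
w5 = NOT w1 = NOT false = true
w6 = w5 OR I1 = true OR true = true
w9 = w6 OR w5 = true OR true = true
w13 = w4 XNOR w5 = false XNOR true = false
w15 = NOT w13 = NOT false = true
w16 = NOT I1 = NOT true = false
w17 = w16 AND w3 AND w5 = false AND true AND true = false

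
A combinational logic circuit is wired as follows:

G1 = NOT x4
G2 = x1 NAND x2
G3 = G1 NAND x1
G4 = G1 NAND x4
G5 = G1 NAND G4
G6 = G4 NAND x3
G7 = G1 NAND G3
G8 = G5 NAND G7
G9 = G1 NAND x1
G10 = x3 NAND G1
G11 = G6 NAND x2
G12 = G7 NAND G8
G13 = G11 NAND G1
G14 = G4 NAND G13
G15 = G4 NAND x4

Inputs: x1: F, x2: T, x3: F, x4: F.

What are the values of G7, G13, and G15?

G1 = NOT x4 = NOT F = T
G3 = G1 NAND x1 = T NAND F = T
G4 = G1 NAND x4 = T NAND F = T
G6 = G4 NAND x3 = T NAND F = T
G7 = G1 NAND G3 = T NAND T = F
G11 = G6 NAND x2 = T NAND T = F
G13 = G11 NAND G1 = F NAND T = T
G15 = G4 NAND x4 = T NAND F = T

G7 = F; G13 = T; G15 = T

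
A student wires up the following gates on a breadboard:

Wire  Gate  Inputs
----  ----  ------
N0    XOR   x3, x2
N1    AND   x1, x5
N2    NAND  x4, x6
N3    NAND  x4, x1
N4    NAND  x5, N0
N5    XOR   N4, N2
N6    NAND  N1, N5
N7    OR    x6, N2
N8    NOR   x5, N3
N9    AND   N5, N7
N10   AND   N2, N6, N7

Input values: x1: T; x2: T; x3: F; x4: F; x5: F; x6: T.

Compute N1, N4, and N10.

N0 = x3 XOR x2 = F XOR T = T
N1 = x1 AND x5 = T AND F = F
N2 = x4 NAND x6 = F NAND T = T
N4 = x5 NAND N0 = F NAND T = T
N5 = N4 XOR N2 = T XOR T = F
N6 = N1 NAND N5 = F NAND F = T
N7 = x6 OR N2 = T OR T = T
N10 = N2 AND N6 AND N7 = T AND T AND T = T

N1 = F, N4 = T, N10 = T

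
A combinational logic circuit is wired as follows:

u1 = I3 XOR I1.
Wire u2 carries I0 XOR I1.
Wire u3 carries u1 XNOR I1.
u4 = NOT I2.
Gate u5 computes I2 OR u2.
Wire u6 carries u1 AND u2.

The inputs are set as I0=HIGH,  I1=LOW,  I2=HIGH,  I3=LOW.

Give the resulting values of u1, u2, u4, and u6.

u1 = LOW; u2 = HIGH; u4 = LOW; u6 = LOW

u1 = I3 XOR I1 = LOW XOR LOW = LOW
u2 = I0 XOR I1 = HIGH XOR LOW = HIGH
u4 = NOT I2 = NOT HIGH = LOW
u6 = u1 AND u2 = LOW AND HIGH = LOW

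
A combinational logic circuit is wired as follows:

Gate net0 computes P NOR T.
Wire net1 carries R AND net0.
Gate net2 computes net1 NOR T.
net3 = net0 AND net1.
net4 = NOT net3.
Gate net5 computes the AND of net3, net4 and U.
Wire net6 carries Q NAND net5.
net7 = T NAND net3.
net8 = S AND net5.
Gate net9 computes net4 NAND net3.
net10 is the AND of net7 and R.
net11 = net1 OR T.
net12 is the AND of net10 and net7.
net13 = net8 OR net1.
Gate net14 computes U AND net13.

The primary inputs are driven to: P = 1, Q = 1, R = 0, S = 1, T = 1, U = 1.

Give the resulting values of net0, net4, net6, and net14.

net0 = P NOR T = 1 NOR 1 = 0
net1 = R AND net0 = 0 AND 0 = 0
net3 = net0 AND net1 = 0 AND 0 = 0
net4 = NOT net3 = NOT 0 = 1
net5 = net3 AND net4 AND U = 0 AND 1 AND 1 = 0
net6 = Q NAND net5 = 1 NAND 0 = 1
net8 = S AND net5 = 1 AND 0 = 0
net13 = net8 OR net1 = 0 OR 0 = 0
net14 = U AND net13 = 1 AND 0 = 0

net0 = 0  net4 = 1  net6 = 1  net14 = 0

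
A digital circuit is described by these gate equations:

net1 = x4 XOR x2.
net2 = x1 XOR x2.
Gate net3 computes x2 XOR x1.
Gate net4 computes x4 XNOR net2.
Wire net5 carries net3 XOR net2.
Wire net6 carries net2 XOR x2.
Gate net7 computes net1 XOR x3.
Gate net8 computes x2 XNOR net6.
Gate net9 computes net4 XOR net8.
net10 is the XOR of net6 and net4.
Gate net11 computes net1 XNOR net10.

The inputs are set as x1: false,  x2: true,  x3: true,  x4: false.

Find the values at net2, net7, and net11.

net1 = x4 XOR x2 = false XOR true = true
net2 = x1 XOR x2 = false XOR true = true
net4 = x4 XNOR net2 = false XNOR true = false
net6 = net2 XOR x2 = true XOR true = false
net7 = net1 XOR x3 = true XOR true = false
net10 = net6 XOR net4 = false XOR false = false
net11 = net1 XNOR net10 = true XNOR false = false

net2 = true; net7 = false; net11 = false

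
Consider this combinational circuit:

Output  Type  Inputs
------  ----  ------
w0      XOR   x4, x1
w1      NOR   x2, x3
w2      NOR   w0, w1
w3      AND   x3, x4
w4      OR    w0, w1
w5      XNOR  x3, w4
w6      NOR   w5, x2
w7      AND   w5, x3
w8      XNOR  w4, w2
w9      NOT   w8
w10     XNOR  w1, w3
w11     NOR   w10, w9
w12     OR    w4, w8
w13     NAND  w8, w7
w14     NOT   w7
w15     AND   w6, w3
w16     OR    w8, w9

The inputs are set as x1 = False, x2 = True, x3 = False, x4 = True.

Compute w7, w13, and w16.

w7 = False, w13 = True, w16 = True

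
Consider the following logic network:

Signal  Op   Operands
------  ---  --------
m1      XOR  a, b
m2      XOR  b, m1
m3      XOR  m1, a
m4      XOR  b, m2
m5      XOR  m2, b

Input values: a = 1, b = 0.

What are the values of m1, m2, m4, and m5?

m1 = 1  m2 = 1  m4 = 1  m5 = 1

m1 = a XOR b = 1 XOR 0 = 1
m2 = b XOR m1 = 0 XOR 1 = 1
m4 = b XOR m2 = 0 XOR 1 = 1
m5 = m2 XOR b = 1 XOR 0 = 1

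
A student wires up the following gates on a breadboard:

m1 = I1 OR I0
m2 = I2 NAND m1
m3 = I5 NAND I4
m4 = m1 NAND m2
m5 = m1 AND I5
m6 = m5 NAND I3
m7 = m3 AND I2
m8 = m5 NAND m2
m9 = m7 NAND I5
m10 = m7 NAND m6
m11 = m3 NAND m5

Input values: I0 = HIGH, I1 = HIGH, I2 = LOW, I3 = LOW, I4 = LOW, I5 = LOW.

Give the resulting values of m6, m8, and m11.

m6 = HIGH  m8 = HIGH  m11 = HIGH

m1 = I1 OR I0 = HIGH OR HIGH = HIGH
m2 = I2 NAND m1 = LOW NAND HIGH = HIGH
m3 = I5 NAND I4 = LOW NAND LOW = HIGH
m5 = m1 AND I5 = HIGH AND LOW = LOW
m6 = m5 NAND I3 = LOW NAND LOW = HIGH
m8 = m5 NAND m2 = LOW NAND HIGH = HIGH
m11 = m3 NAND m5 = HIGH NAND LOW = HIGH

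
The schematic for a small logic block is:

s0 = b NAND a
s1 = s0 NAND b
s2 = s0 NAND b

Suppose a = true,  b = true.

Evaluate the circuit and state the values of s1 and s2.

s0 = b NAND a = true NAND true = false
s1 = s0 NAND b = false NAND true = true
s2 = s0 NAND b = false NAND true = true

s1 = true, s2 = true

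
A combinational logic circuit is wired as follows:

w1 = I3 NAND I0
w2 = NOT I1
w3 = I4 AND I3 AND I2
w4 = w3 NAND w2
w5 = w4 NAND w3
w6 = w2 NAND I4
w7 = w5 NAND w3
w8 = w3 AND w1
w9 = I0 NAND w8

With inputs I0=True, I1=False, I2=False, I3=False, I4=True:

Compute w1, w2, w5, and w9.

w1 = True, w2 = True, w5 = True, w9 = True

w1 = I3 NAND I0 = False NAND True = True
w2 = NOT I1 = NOT False = True
w3 = I4 AND I3 AND I2 = True AND False AND False = False
w4 = w3 NAND w2 = False NAND True = True
w5 = w4 NAND w3 = True NAND False = True
w8 = w3 AND w1 = False AND True = False
w9 = I0 NAND w8 = True NAND False = True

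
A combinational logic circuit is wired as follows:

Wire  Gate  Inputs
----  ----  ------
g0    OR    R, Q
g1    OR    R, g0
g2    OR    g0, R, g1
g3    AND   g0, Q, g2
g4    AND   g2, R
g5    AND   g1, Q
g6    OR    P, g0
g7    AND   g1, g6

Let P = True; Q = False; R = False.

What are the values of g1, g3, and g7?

g0 = R OR Q = False OR False = False
g1 = R OR g0 = False OR False = False
g2 = g0 OR R OR g1 = False OR False OR False = False
g3 = g0 AND Q AND g2 = False AND False AND False = False
g6 = P OR g0 = True OR False = True
g7 = g1 AND g6 = False AND True = False

g1 = False, g3 = False, g7 = False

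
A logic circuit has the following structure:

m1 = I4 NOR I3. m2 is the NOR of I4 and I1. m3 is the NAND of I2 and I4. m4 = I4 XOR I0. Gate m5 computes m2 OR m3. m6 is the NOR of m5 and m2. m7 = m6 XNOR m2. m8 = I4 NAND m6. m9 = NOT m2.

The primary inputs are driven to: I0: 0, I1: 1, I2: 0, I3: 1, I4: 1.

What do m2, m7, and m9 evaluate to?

m2 = 0, m7 = 1, m9 = 1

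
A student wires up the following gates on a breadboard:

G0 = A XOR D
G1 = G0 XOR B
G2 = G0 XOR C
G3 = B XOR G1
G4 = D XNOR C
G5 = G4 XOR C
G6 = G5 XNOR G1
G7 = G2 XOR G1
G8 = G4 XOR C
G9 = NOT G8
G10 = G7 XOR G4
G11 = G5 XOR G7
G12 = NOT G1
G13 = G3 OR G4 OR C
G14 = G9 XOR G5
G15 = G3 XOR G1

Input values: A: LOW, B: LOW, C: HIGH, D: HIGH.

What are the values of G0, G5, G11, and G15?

G0 = HIGH  G5 = LOW  G11 = HIGH  G15 = LOW

G0 = A XOR D = LOW XOR HIGH = HIGH
G1 = G0 XOR B = HIGH XOR LOW = HIGH
G2 = G0 XOR C = HIGH XOR HIGH = LOW
G3 = B XOR G1 = LOW XOR HIGH = HIGH
G4 = D XNOR C = HIGH XNOR HIGH = HIGH
G5 = G4 XOR C = HIGH XOR HIGH = LOW
G7 = G2 XOR G1 = LOW XOR HIGH = HIGH
G11 = G5 XOR G7 = LOW XOR HIGH = HIGH
G15 = G3 XOR G1 = HIGH XOR HIGH = LOW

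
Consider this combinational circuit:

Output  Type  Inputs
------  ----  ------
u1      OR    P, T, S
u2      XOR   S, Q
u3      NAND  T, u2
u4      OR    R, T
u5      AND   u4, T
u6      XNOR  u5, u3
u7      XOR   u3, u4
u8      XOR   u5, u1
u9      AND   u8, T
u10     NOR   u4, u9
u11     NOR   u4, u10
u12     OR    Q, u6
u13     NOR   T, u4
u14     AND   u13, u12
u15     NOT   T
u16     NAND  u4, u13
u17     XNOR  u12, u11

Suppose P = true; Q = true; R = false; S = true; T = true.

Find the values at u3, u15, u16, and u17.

u3 = true, u15 = false, u16 = true, u17 = false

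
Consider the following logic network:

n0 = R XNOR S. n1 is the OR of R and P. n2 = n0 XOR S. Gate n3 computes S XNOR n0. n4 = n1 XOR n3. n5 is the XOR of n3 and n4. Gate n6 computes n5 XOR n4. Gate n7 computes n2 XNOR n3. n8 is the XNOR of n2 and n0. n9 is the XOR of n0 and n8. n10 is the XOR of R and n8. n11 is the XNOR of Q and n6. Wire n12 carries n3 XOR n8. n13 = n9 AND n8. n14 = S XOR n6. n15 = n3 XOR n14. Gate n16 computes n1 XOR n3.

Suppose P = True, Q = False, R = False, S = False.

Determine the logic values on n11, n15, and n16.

n0 = R XNOR S = False XNOR False = True
n1 = R OR P = False OR True = True
n3 = S XNOR n0 = False XNOR True = False
n4 = n1 XOR n3 = True XOR False = True
n5 = n3 XOR n4 = False XOR True = True
n6 = n5 XOR n4 = True XOR True = False
n11 = Q XNOR n6 = False XNOR False = True
n14 = S XOR n6 = False XOR False = False
n15 = n3 XOR n14 = False XOR False = False
n16 = n1 XOR n3 = True XOR False = True

n11 = True; n15 = False; n16 = True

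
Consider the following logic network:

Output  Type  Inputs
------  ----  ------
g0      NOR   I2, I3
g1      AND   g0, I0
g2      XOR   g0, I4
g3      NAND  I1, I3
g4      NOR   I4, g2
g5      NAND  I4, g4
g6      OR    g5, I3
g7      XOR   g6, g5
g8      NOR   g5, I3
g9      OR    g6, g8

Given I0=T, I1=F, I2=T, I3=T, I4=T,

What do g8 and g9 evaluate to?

g8 = F  g9 = T

g0 = I2 NOR I3 = T NOR T = F
g2 = g0 XOR I4 = F XOR T = T
g4 = I4 NOR g2 = T NOR T = F
g5 = I4 NAND g4 = T NAND F = T
g6 = g5 OR I3 = T OR T = T
g8 = g5 NOR I3 = T NOR T = F
g9 = g6 OR g8 = T OR F = T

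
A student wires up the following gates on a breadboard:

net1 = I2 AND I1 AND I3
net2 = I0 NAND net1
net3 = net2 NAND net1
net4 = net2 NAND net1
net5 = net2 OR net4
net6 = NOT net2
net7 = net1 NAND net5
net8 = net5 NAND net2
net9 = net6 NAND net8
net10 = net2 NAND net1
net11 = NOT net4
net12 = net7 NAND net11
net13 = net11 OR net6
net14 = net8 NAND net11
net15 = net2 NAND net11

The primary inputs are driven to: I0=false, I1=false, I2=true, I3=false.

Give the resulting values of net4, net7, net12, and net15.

net4 = true, net7 = true, net12 = true, net15 = true

net1 = I2 AND I1 AND I3 = true AND false AND false = false
net2 = I0 NAND net1 = false NAND false = true
net4 = net2 NAND net1 = true NAND false = true
net5 = net2 OR net4 = true OR true = true
net7 = net1 NAND net5 = false NAND true = true
net11 = NOT net4 = NOT true = false
net12 = net7 NAND net11 = true NAND false = true
net15 = net2 NAND net11 = true NAND false = true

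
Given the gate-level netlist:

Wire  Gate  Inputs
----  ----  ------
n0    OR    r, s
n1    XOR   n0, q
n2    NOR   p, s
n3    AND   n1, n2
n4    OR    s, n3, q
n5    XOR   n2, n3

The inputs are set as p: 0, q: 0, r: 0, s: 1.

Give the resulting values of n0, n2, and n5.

n0 = 1, n2 = 0, n5 = 0

n0 = r OR s = 0 OR 1 = 1
n1 = n0 XOR q = 1 XOR 0 = 1
n2 = p NOR s = 0 NOR 1 = 0
n3 = n1 AND n2 = 1 AND 0 = 0
n5 = n2 XOR n3 = 0 XOR 0 = 0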